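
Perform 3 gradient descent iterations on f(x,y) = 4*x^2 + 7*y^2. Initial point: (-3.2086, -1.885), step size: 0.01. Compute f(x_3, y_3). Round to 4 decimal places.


Gradient descent on f(x,y) = 4*x^2 + 7*y^2.
Starting point: (-3.2086, -1.885), alpha = 0.01
Step 1: grad_x = 2*4*-3.2086 = -25.6688, grad_y = 2*7*-1.885 = -26.39
  x_1 = -3.2086 - 0.01*-25.6688 = -2.9519
  y_1 = -1.885 - 0.01*-26.39 = -1.6211
Step 2: grad_x = 2*4*-2.9519 = -23.6153, grad_y = 2*7*-1.6211 = -22.6954
  x_2 = -2.9519 - 0.01*-23.6153 = -2.7158
  y_2 = -1.6211 - 0.01*-22.6954 = -1.3941
Step 3: grad_x = 2*4*-2.7158 = -21.7261, grad_y = 2*7*-1.3941 = -19.518
  x_3 = -2.7158 - 0.01*-21.7261 = -2.4985
  y_3 = -1.3941 - 0.01*-19.518 = -1.199
f(-2.4985, -1.199) = 4*(-2.4985)^2 + 7*(-1.199)^2 = 35.0326


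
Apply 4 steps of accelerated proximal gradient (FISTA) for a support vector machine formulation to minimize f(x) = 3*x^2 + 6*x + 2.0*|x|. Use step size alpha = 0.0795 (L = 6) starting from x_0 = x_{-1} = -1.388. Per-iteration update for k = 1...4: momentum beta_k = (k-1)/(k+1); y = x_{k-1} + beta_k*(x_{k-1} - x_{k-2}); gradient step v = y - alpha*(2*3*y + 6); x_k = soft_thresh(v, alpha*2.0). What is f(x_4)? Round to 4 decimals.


FISTA on f(x) = 3*x^2 + 6*x + 2.0*|x|
L = 6, alpha = 0.0795
Iteration 1: beta = 0.0, y = -1.388 + 0.0*(-1.388 + 1.388) = -1.388
  grad(y) = -2.328, v = y - alpha*grad = -1.2029
  prox(v) = soft_thresh(-1.2029, 0.159) = -1.0439
Iteration 2: beta = 0.3333, y = -1.0439 + 0.3333*(-1.0439 + 1.388) = -0.9292
  grad(y) = 0.4246, v = y - alpha*grad = -0.963
  prox(v) = soft_thresh(-0.963, 0.159) = -0.804
Iteration 3: beta = 0.5, y = -0.804 + 0.5*(-0.804 + 1.0439) = -0.684
  grad(y) = 1.8959, v = y - alpha*grad = -0.8347
  prox(v) = soft_thresh(-0.8347, 0.159) = -0.6757
Iteration 4: beta = 0.6, y = -0.6757 + 0.6*(-0.6757 + 0.804) = -0.5988
  grad(y) = 2.4072, v = y - alpha*grad = -0.7902
  prox(v) = soft_thresh(-0.7902, 0.159) = -0.6312
f(x_4) = 3*(-0.6312)^2 + 6*(-0.6312) + 2.0*|-0.6312| = -1.3296


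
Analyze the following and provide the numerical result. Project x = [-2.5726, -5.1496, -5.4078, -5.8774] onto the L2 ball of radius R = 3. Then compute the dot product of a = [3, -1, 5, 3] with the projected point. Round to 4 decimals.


Step 1: Compute ||x|| (intermediates to 6 decimals).
||x|| = sqrt((-2.5726)^2 + (-5.1496)^2 + (-5.4078)^2 + (-5.8774)^2) = 9.845038
Step 2: Project.
Since ||x|| > R, scale = R/||x|| = 3/9.845038 = 0.304722, proj(x) = scale * x
proj(x) = [-0.783928, -1.569196, -1.647876, -1.790973]
Step 3: Dot product.
a^T * proj(x) = 3*(-0.783928) - 1*(-1.569196) + 5*(-1.647876) + 3*(-1.790973) = -14.3949


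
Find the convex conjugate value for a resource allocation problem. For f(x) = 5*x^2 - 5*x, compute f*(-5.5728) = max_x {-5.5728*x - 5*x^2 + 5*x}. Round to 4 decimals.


f*(y) = sup_x {y*x - a*x^2 - b*x} = sup_x {(y-b)*x - a*x^2}
FOC: (y - b) - 2a*x = 0 => x* = (y - b)/(2a)
x* = (-5.5728 + 5)/(2*5) = -0.0573
f*(-5.5728) = (y-b)^2/(4a) = (-5.5728 + 5)^2/(4*5)
= 0.3281/20 = 0.0164


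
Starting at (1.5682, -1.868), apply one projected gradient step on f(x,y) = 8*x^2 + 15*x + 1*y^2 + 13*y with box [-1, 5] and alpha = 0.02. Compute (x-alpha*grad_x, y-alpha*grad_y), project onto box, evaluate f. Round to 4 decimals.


Step 1: Compute gradient at (1.5682, -1.868).
grad_x = 2*8*1.5682 + 15 = 40.0912
grad_y = 2*1*-1.868 + 13 = 9.264
Step 2: Gradient step.
x_raw = 1.5682 - 0.02*40.0912 = 0.7664
y_raw = -1.868 - 0.02*9.264 = -2.0533
Step 3: Project onto [-1, 5].
x_proj = clip(0.7664) = 0.7664
y_proj = clip(-2.0533) = -1.0
Step 4: Evaluate f.
f(0.7664, -1.0) = 4.1943


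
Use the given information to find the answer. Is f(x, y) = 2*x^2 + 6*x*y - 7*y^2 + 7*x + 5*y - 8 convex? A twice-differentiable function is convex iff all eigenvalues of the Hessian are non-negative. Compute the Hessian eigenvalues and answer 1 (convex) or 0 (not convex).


The Hessian of f(x,y) = 2*x^2 + 6*x*y - 7*y^2 + 7*x + 5*y - 8 is:
H = [[4, 6], [6, -14]]
Trace = 4 - 14 = -10
Determinant = 4*-14 - (6)^2 = -92
Discriminant = (-10)^2 - 4*-92 = 468.0
Eigenvalues: lambda_1 = -15.8167, lambda_2 = 5.8167
The function is not convex.

0


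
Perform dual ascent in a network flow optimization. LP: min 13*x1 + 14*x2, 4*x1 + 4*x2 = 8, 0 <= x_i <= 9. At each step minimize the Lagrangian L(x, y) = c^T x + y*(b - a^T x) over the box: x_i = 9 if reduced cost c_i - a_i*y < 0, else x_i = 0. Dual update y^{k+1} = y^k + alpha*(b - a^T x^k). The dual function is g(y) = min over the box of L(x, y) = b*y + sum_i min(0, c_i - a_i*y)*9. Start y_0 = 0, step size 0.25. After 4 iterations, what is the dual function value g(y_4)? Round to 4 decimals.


Dual ascent for LP: min 13*x1 + 14*x2, 4*x1 + 4*x2 = 8, 0 <= x_i <= 9
Step 1: y^k = 0.0, reduced costs: (13.0, 14.0)
  x^k = (0.0, 0.0), subgradient = b - a^T x = 8.0
  y^{k+1} = 0.0 + 0.25*8.0 = 2.0
Step 2: y^k = 2.0, reduced costs: (5.0, 6.0)
  x^k = (0.0, 0.0), subgradient = b - a^T x = 8.0
  y^{k+1} = 2.0 + 0.25*8.0 = 4.0
Step 3: y^k = 4.0, reduced costs: (-3.0, -2.0)
  x^k = (9.0, 9.0), subgradient = b - a^T x = -64.0
  y^{k+1} = 4.0 + 0.25*-64.0 = -12.0
Step 4: y^k = -12.0, reduced costs: (61.0, 62.0)
  x^k = (0.0, 0.0), subgradient = b - a^T x = 8.0
  y^{k+1} = -12.0 + 0.25*8.0 = -10.0
Dual objective at y_4 = -10.0: reduced costs (53.0, 54.0), box minimizer x = (0.0, 0.0)
g(y_4) = b*y + (c1 - a1*y)*x1 + (c2 - a2*y)*x2 = 8*(-10.0) + 53.0*0.0 + 54.0*0.0 = -80.0 + 0.0 + 0.0 = -80.0


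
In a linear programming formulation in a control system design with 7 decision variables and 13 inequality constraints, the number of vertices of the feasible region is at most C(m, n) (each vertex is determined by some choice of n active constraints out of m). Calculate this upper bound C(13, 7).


Each vertex corresponds to some choice of n active constraints out of m, so the number of vertices is at most C(m, n) = m! / (n!(m-n)!).
m = 13, n = 7
Numerator: 13 * 12 * 11 * 10 * 9 * 8 * 7
Denominator: 7! = 5040
C(13, 7) = 1716


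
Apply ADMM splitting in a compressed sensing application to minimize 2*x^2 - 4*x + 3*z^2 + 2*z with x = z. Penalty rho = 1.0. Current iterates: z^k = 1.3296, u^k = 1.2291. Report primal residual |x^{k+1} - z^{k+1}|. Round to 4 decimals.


ADMM iteration with rho = 1.0, z^k = 1.3296, u^k = 1.2291
Step 1: x-update.
Minimize 2*x^2 - 4*x + (1.0/2)*(x - 1.3296 + 1.2291)^2
FOC: (2*2 + 1.0)*x = 4 + 1.0*(1.3296 - 1.2291)
x^{k+1} = 0.8201
Step 2: z-update.
Minimize 3*z^2 + 2*z + (1.0/2)*(0.8201 - z + 1.2291)^2
FOC: (2*3 + 1.0)*z = -2 + 1.0*(0.8201 + 1.2291)
z^{k+1} = 0.007
Step 3: u-update.
u^{k+1} = 1.2291 + 0.8201 - 0.007 = 2.0422
Step 4: Primal residual = |0.8201 - 0.007| = 0.8131


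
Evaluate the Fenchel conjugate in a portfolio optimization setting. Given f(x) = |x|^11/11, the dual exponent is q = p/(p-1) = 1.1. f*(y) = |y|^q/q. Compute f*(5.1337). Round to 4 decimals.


The conjugate exponent q satisfies 1/p + 1/q = 1.
p = 11, so q = 11/(11 - 1) = 1.1
|y|^q = 5.1337^1.1 = 6.0461
f*(5.1337) = 6.0461 / 1.1 = 5.4964


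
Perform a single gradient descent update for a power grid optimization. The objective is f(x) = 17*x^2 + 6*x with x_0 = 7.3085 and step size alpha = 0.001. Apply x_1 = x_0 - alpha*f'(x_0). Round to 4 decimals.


We compute the gradient at x_0 and apply the update.
f'(x) = 34*x + 6
f'(7.3085) = 34*7.3085 + 6 = 254.489
x_1 = 7.3085 - 0.001*254.489 = 7.054


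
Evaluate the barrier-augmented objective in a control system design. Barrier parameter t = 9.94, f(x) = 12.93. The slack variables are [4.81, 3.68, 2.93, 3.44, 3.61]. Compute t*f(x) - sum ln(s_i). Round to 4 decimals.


Step 1: Compute log-barrier.
ln values: [1.5707, 1.3029, 1.075, 1.2355, 1.2837]
phi = -(1.5707 + 1.3029 + 1.075 + 1.2355 + 1.2837) = -6.4678
Step 2: Compute augmented objective.
t*f(x) = 9.94*12.93 = 128.5242
Total = 128.5242 - 6.4678 = 122.0564


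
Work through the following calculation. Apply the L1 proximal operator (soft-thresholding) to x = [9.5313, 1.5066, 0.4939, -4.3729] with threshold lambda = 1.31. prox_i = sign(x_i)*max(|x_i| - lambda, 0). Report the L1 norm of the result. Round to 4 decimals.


Soft-thresholding with lambda = 1.31:
prox(9.5313) = sign(9.5313)*max(|9.5313| - 1.31, 0) = 8.2213
prox(1.5066) = sign(1.5066)*max(|1.5066| - 1.31, 0) = 0.1966
prox(0.4939) = sign(0.4939)*max(|0.4939| - 1.31, 0) = 0.0
prox(-4.3729) = sign(-4.3729)*max(|-4.3729| - 1.31, 0) = -3.0629
prox(x) = [8.2213, 0.1966, 0.0, -3.0629]
||prox(x)||_1 = 8.2213 + 0.1966 + 0.0 + 3.0629 = 11.4808


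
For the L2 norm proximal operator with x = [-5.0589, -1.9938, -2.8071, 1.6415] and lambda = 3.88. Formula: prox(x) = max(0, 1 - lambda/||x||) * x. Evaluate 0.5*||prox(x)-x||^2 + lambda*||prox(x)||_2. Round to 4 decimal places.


Step 1: Compute ||x||.
||x|| = 6.3358
Step 2: Compute scaling factor.
scale = max(0, 1 - 3.88/6.3358) = 0.3876
Step 3: prox(x) = [-1.9609, -0.7728, -1.088, 0.6363]
||prox(x)|| = 2.4558
Step 4: Proximal objective.
0.5*||prox-x||^2 = 7.5272
lambda*||prox|| = 9.5285
Total = 17.0556


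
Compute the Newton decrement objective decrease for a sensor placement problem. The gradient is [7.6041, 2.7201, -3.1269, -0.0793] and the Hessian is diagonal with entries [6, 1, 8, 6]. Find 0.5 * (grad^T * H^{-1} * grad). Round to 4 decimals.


Step 1: H is diagonal, so H^(-1) * g = [1.2674, 2.7201, -0.3909, -0.0132].
Step 2: g^T H^(-1) g = sum_i g_i^2 / H_ii
  = (7.6041)^2/6 + (2.7201)^2/1 + (-3.1269)^2/8 + (-0.0793)^2/6
  = 9.6371 + 7.3989 + 1.2222 + 0.001 = 18.2592
Step 3: Objective decrease = 0.5 * g^T H^(-1) g = 9.1296


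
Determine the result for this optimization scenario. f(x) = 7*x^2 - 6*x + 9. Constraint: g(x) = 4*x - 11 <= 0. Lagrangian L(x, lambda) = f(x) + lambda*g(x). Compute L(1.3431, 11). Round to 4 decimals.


Step 1: Evaluate f(x).
f(1.3431) = 7*1.3431^2 - 6*1.3431 + 9 = 13.5688
Step 2: Evaluate g(x).
g(1.3431) = 4*1.3431 - 11 = -5.6276
Step 3: Compute Lagrangian.
L = 13.5688 + 11*-5.6276 = -48.3348


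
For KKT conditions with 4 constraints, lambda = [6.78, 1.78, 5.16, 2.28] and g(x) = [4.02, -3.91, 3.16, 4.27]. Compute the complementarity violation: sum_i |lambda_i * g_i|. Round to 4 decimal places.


KKT complementary slackness check:
lambda_1 * g_1 = 6.78 * 4.02 = 27.2556
lambda_2 * g_2 = 1.78 * -3.91 = -6.9598
lambda_3 * g_3 = 5.16 * 3.16 = 16.3056
lambda_4 * g_4 = 2.28 * 4.27 = 9.7356
Total violation = 27.2556 + 6.9598 + 16.3056 + 9.7356 = 60.2566


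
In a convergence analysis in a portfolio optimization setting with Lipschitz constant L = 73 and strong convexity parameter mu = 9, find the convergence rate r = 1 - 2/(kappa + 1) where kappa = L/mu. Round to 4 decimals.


Step 1: Compute the condition number.
kappa = L/mu = 73/9 = 8.1111
Step 2: Compute the convergence rate.
r = 1 - 2/(kappa + 1) = 1 - 2*mu/(L + mu) = (L - mu)/(L + mu) = 64/82 = 0.7805


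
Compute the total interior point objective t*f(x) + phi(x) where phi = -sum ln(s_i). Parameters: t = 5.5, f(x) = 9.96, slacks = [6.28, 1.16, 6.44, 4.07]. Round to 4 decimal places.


Step 1: Compute log-barrier.
ln values: [1.8374, 0.1484, 1.8625, 1.4036]
phi = -(1.8374 + 0.1484 + 1.8625 + 1.4036) = -5.252
Step 2: Compute augmented objective.
t*f(x) = 5.5*9.96 = 54.78
Total = 54.78 - 5.252 = 49.528


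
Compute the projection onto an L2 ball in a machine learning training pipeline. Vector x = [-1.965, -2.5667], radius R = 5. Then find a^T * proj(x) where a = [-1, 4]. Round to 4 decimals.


Step 1: Compute ||x|| (intermediates to 6 decimals).
||x|| = sqrt((-1.965)^2 + (-2.5667)^2) = 3.232518
Step 2: Project.
Since ||x|| <= R, proj = x (no scaling needed).
proj(x) = [-1.965, -2.5667]
Step 3: Dot product.
a^T * proj(x) = -1*(-1.965) + 4*(-2.5667) = -8.3018


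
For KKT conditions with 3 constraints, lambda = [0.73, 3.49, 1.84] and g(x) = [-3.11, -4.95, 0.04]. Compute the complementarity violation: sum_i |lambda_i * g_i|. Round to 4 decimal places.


KKT complementary slackness check:
lambda_1 * g_1 = 0.73 * -3.11 = -2.2703
lambda_2 * g_2 = 3.49 * -4.95 = -17.2755
lambda_3 * g_3 = 1.84 * 0.04 = 0.0736
Total violation = 2.2703 + 17.2755 + 0.0736 = 19.6194


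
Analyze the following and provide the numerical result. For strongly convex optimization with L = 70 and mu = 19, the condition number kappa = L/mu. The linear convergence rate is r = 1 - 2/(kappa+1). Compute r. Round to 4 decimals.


Step 1: Compute the condition number.
kappa = L/mu = 70/19 = 3.6842
Step 2: Compute the convergence rate.
r = 1 - 2/(kappa + 1) = 1 - 2*mu/(L + mu) = (L - mu)/(L + mu) = 51/89 = 0.573


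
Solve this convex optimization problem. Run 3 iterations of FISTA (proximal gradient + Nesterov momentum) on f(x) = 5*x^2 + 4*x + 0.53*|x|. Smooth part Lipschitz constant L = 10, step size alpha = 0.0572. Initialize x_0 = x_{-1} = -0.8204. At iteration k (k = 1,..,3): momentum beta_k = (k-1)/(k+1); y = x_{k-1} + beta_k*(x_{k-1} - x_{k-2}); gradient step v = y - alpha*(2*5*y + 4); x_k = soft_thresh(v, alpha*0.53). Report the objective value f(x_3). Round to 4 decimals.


FISTA on f(x) = 5*x^2 + 4*x + 0.53*|x|
L = 10, alpha = 0.0572
Iteration 1: beta = 0.0, y = -0.8204 + 0.0*(-0.8204 + 0.8204) = -0.8204
  grad(y) = -4.204, v = y - alpha*grad = -0.5799
  prox(v) = soft_thresh(-0.5799, 0.0303) = -0.5496
Iteration 2: beta = 0.3333, y = -0.5496 + 0.3333*(-0.5496 + 0.8204) = -0.4594
  grad(y) = -0.5935, v = y - alpha*grad = -0.4254
  prox(v) = soft_thresh(-0.4254, 0.0303) = -0.3951
Iteration 3: beta = 0.5, y = -0.3951 + 0.5*(-0.3951 + 0.5496) = -0.3178
  grad(y) = 0.8218, v = y - alpha*grad = -0.3648
  prox(v) = soft_thresh(-0.3648, 0.0303) = -0.3345
f(x_3) = 5*(-0.3345)^2 + 4*(-0.3345) + 0.53*|-0.3345| = -0.6013


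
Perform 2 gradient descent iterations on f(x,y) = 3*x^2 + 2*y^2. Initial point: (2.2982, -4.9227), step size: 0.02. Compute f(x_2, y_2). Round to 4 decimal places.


Gradient descent on f(x,y) = 3*x^2 + 2*y^2.
Starting point: (2.2982, -4.9227), alpha = 0.02
Step 1: grad_x = 2*3*2.2982 = 13.7892, grad_y = 2*2*-4.9227 = -19.6908
  x_1 = 2.2982 - 0.02*13.7892 = 2.0224
  y_1 = -4.9227 - 0.02*-19.6908 = -4.5289
Step 2: grad_x = 2*3*2.0224 = 12.1345, grad_y = 2*2*-4.5289 = -18.1155
  x_2 = 2.0224 - 0.02*12.1345 = 1.7797
  y_2 = -4.5289 - 0.02*-18.1155 = -4.1666
f(1.7797, -4.1666) = 3*1.7797^2 + 2*(-4.1666)^2 = 44.2229


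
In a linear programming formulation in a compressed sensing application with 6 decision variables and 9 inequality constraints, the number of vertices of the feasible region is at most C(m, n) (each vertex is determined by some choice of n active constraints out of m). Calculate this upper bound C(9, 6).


Each vertex corresponds to some choice of n active constraints out of m, so the number of vertices is at most C(m, n) = m! / (n!(m-n)!).
m = 9, n = 6
Numerator: 9 * 8 * 7 * 6 * 5 * 4
Denominator: 6! = 720
C(9, 6) = 84


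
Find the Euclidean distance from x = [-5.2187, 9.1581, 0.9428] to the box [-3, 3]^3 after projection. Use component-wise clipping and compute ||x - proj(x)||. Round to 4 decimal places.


Project each component onto [-3, 3].
clip(-5.2187) = -3.0, clip(9.1581) = 3.0, clip(0.9428) = 0.9428
Projection = [-3.0, 3.0, 0.9428]
Squared diffs: [4.9226, 37.9222, 0.0]
Distance = sqrt(42.8448) = 6.5456


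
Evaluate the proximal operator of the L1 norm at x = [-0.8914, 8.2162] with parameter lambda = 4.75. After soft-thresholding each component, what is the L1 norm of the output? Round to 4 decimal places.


Soft-thresholding with lambda = 4.75:
prox(-0.8914) = sign(-0.8914)*max(|-0.8914| - 4.75, 0) = 0.0
prox(8.2162) = sign(8.2162)*max(|8.2162| - 4.75, 0) = 3.4662
prox(x) = [0.0, 3.4662]
||prox(x)||_1 = 0.0 + 3.4662 = 3.4662


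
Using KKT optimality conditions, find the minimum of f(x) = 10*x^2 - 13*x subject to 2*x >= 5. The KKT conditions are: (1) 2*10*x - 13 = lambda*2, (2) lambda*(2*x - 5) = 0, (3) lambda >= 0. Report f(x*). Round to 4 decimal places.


Step 1: Try lambda = 0 (constraint inactive).
x_unc = 13/(2*10) = 0.65
Check: 2*0.65 = 1.3 < 5 -- violated!
Step 2: Constraint must be active: 2*x = 5
x* = 5/2 = 2.5
lambda = (2*10*2.5 - 13)/2 = 18.5
Step 3: Compute optimal value.
f(x*) = 10*2.5^2 - 13*2.5 = 30.0


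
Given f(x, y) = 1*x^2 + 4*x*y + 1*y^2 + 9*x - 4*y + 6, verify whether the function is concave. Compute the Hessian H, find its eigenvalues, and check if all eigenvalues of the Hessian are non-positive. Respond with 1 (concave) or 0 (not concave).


The Hessian of f(x,y) = 1*x^2 + 4*x*y + 1*y^2 + 9*x - 4*y + 6 is:
H = [[2, 4], [4, 2]]
Trace = 2 + 2 = 4
Determinant = 2*2 - (4)^2 = -12
Discriminant = (4)^2 - 4*-12 = 64.0
Eigenvalues: lambda_1 = -2.0, lambda_2 = 6.0
The function is not concave.

0


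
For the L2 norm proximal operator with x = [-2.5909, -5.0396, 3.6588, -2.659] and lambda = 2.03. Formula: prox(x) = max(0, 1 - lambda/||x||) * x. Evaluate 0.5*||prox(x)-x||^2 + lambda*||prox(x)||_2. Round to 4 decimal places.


Step 1: Compute ||x||.
||x|| = 7.2503
Step 2: Compute scaling factor.
scale = max(0, 1 - 2.03/7.2503) = 0.72
Step 3: prox(x) = [-1.8655, -3.6286, 2.6344, -1.9145]
||prox(x)|| = 5.2203
Step 4: Proximal objective.
0.5*||prox-x||^2 = 2.0605
lambda*||prox|| = 10.5972
Total = 12.6577


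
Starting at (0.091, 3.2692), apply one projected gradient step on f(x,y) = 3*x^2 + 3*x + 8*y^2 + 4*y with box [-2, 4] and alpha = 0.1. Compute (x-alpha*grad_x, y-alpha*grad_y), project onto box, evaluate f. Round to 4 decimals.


Step 1: Compute gradient at (0.091, 3.2692).
grad_x = 2*3*0.091 + 3 = 3.546
grad_y = 2*8*3.2692 + 4 = 56.3072
Step 2: Gradient step.
x_raw = 0.091 - 0.1*3.546 = -0.2636
y_raw = 3.2692 - 0.1*56.3072 = -2.3615
Step 3: Project onto [-2, 4].
x_proj = clip(-0.2636) = -0.2636
y_proj = clip(-2.3615) = -2.0
Step 4: Evaluate f.
f(-0.2636, -2.0) = 23.4177


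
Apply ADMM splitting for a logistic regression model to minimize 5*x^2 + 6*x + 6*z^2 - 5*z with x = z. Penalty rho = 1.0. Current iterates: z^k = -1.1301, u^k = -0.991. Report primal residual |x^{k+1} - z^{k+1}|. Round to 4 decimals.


ADMM iteration with rho = 1.0, z^k = -1.1301, u^k = -0.991
Step 1: x-update.
Minimize 5*x^2 + 6*x + (1.0/2)*(x + 1.1301 - 0.991)^2
FOC: (2*5 + 1.0)*x = -6 + 1.0*(-1.1301 + 0.991)
x^{k+1} = -0.5581
Step 2: z-update.
Minimize 6*z^2 - 5*z + (1.0/2)*(-0.5581 - z - 0.991)^2
FOC: (2*6 + 1.0)*z = 5 + 1.0*(-0.5581 - 0.991)
z^{k+1} = 0.2655
Step 3: u-update.
u^{k+1} = -0.991 - 0.5581 - 0.2655 = -1.8146
Step 4: Primal residual = |-0.5581 - 0.2655| = 0.8236


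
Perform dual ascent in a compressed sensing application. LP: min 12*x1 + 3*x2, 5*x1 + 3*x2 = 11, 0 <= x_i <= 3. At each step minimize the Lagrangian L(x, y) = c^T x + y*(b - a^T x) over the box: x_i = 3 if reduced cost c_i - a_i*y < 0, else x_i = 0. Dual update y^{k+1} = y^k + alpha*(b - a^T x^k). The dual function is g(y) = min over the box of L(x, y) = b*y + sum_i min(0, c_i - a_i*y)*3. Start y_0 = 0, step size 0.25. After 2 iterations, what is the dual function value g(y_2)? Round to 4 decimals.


Dual ascent for LP: min 12*x1 + 3*x2, 5*x1 + 3*x2 = 11, 0 <= x_i <= 3
Step 1: y^k = 0.0, reduced costs: (12.0, 3.0)
  x^k = (0.0, 0.0), subgradient = b - a^T x = 11.0
  y^{k+1} = 0.0 + 0.25*11.0 = 2.75
Step 2: y^k = 2.75, reduced costs: (-1.75, -5.25)
  x^k = (3.0, 3.0), subgradient = b - a^T x = -13.0
  y^{k+1} = 2.75 + 0.25*-13.0 = -0.5
Dual objective at y_2 = -0.5: reduced costs (14.5, 4.5), box minimizer x = (0.0, 0.0)
g(y_2) = b*y + (c1 - a1*y)*x1 + (c2 - a2*y)*x2 = 11*(-0.5) + 14.5*0.0 + 4.5*0.0 = -5.5 + 0.0 + 0.0 = -5.5


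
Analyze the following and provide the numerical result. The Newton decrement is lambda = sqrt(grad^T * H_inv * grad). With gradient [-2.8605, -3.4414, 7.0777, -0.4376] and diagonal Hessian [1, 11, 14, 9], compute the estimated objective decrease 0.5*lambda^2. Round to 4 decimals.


Step 1: H is diagonal, so H^(-1) * g = [-2.8605, -0.3129, 0.5056, -0.0486].
Step 2: g^T H^(-1) g = sum_i g_i^2 / H_ii
  = (-2.8605)^2/1 + (-3.4414)^2/11 + (7.0777)^2/14 + (-0.4376)^2/9
  = 8.1825 + 1.0767 + 3.5781 + 0.0213 = 12.8585
Step 3: Objective decrease = 0.5 * g^T H^(-1) g = 6.4293


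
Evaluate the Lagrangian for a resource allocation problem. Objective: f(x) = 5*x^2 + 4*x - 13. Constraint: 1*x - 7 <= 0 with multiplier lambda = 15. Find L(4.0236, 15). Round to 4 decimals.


Step 1: Evaluate f(x).
f(4.0236) = 5*4.0236^2 + 4*4.0236 - 13 = 84.0412
Step 2: Evaluate g(x).
g(4.0236) = 1*4.0236 - 7 = -2.9764
Step 3: Compute Lagrangian.
L = 84.0412 + 15*-2.9764 = 39.3952


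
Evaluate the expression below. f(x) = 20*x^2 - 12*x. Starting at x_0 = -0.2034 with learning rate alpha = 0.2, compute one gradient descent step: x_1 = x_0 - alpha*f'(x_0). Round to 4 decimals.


We compute the gradient at x_0 and apply the update.
f'(x) = 40*x - 12
f'(-0.2034) = 40*-0.2034 - 12 = -20.136
x_1 = -0.2034 - 0.2*-20.136 = 3.8238


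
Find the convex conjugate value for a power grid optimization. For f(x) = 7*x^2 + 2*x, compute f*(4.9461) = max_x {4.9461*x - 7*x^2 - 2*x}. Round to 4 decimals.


f*(y) = sup_x {y*x - a*x^2 - b*x} = sup_x {(y-b)*x - a*x^2}
FOC: (y - b) - 2a*x = 0 => x* = (y - b)/(2a)
x* = (4.9461 - 2)/(2*7) = 0.2104
f*(4.9461) = (y-b)^2/(4a) = (4.9461 - 2)^2/(4*7)
= 8.6795/28 = 0.31


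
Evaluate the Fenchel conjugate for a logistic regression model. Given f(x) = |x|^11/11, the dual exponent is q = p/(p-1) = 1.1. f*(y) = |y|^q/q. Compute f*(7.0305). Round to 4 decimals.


The conjugate exponent q satisfies 1/p + 1/q = 1.
p = 11, so q = 11/(11 - 1) = 1.1
|y|^q = 7.0305^1.1 = 8.5445
f*(7.0305) = 8.5445 / 1.1 = 7.7677


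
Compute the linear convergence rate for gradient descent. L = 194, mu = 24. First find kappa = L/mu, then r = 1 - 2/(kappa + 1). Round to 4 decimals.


Step 1: Compute the condition number.
kappa = L/mu = 194/24 = 8.0833
Step 2: Compute the convergence rate.
r = 1 - 2/(kappa + 1) = 1 - 2*mu/(L + mu) = (L - mu)/(L + mu) = 170/218 = 0.7798


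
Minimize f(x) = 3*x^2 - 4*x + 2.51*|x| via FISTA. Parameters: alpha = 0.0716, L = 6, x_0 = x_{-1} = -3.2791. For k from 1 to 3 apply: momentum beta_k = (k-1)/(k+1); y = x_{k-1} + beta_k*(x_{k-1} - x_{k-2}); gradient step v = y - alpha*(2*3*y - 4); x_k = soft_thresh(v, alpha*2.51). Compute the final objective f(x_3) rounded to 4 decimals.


FISTA on f(x) = 3*x^2 - 4*x + 2.51*|x|
L = 6, alpha = 0.0716
Iteration 1: beta = 0.0, y = -3.2791 + 0.0*(-3.2791 + 3.2791) = -3.2791
  grad(y) = -23.6746, v = y - alpha*grad = -1.584
  prox(v) = soft_thresh(-1.584, 0.1797) = -1.4043
Iteration 2: beta = 0.3333, y = -1.4043 + 0.3333*(-1.4043 + 3.2791) = -0.7793
  grad(y) = -8.6761, v = y - alpha*grad = -0.1581
  prox(v) = soft_thresh(-0.1581, 0.1797) = 0.0
Iteration 3: beta = 0.5, y = 0.0 + 0.5*(0.0 + 1.4043) = 0.7021
  grad(y) = 0.2128, v = y - alpha*grad = 0.6869
  prox(v) = soft_thresh(0.6869, 0.1797) = 0.5072
f(x_3) = 3*0.5072^2 - 4*0.5072 + 2.51*|0.5072| = 0.016


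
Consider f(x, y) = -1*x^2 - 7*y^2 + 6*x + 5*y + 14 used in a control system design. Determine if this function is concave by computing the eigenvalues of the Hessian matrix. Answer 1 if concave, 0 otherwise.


The Hessian of f(x,y) = -1*x^2 - 7*y^2 + 6*x + 5*y + 14 is:
H = [[-2, 0], [0, -14]]
Trace = -2 - 14 = -16
Determinant = -2*-14 - (0)^2 = 28
Discriminant = (-16)^2 - 4*28 = 144.0
Eigenvalues: lambda_1 = -14.0, lambda_2 = -2.0
The function is concave.

1


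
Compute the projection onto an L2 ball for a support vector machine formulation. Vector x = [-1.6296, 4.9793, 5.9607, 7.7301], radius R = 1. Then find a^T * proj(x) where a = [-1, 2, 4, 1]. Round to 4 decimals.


Step 1: Compute ||x|| (intermediates to 6 decimals).
||x|| = sqrt((-1.6296)^2 + 4.9793^2 + 5.9607^2 + 7.7301^2) = 11.078511
Step 2: Project.
Since ||x|| > R, scale = R/||x|| = 1/11.078511 = 0.090265, proj(x) = scale * x
proj(x) = [-0.147096, 0.449457, 0.538043, 0.697757]
Step 3: Dot product.
a^T * proj(x) = -1*(-0.147096) + 2*0.449457 + 4*0.538043 + 1*0.697757 = 3.8959


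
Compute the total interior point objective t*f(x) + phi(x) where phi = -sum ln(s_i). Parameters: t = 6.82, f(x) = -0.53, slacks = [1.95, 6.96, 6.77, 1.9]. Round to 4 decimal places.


Step 1: Compute log-barrier.
ln values: [0.6678, 1.9402, 1.9125, 0.6419]
phi = -(0.6678 + 1.9402 + 1.9125 + 0.6419) = -5.1624
Step 2: Compute augmented objective.
t*f(x) = 6.82*-0.53 = -3.6146
Total = -3.6146 - 5.1624 = -8.777


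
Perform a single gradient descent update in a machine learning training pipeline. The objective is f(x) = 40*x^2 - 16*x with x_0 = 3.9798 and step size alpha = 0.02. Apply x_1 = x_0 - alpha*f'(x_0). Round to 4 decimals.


We compute the gradient at x_0 and apply the update.
f'(x) = 80*x - 16
f'(3.9798) = 80*3.9798 - 16 = 302.384
x_1 = 3.9798 - 0.02*302.384 = -2.0679


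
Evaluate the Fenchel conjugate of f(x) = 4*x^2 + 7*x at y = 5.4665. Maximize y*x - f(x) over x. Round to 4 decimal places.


f*(y) = sup_x {y*x - a*x^2 - b*x} = sup_x {(y-b)*x - a*x^2}
FOC: (y - b) - 2a*x = 0 => x* = (y - b)/(2a)
x* = (5.4665 - 7)/(2*4) = -0.1917
f*(5.4665) = (y-b)^2/(4a) = (5.4665 - 7)^2/(4*4)
= 2.3516/16 = 0.147


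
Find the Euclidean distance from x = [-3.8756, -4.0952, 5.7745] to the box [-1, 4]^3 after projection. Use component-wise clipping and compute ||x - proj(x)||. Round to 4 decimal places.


Project each component onto [-1, 4].
clip(-3.8756) = -1.0, clip(-4.0952) = -1.0, clip(5.7745) = 4.0
Projection = [-1.0, -1.0, 4.0]
Squared diffs: [8.2691, 9.5803, 3.1489]
Distance = sqrt(20.9983) = 4.5824


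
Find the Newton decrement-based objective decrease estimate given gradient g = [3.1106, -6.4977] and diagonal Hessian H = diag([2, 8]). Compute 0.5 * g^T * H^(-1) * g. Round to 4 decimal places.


Step 1: H is diagonal, so H^(-1) * g = [1.5553, -0.8122].
Step 2: g^T H^(-1) g = sum_i g_i^2 / H_ii
  = (3.1106)^2/2 + (-6.4977)^2/8
  = 4.8379 + 5.2775 = 10.1154
Step 3: Objective decrease = 0.5 * g^T H^(-1) g = 5.0577


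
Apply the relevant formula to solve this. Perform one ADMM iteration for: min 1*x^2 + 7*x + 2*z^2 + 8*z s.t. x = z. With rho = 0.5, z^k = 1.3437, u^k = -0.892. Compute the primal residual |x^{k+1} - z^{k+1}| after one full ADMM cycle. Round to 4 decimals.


ADMM iteration with rho = 0.5, z^k = 1.3437, u^k = -0.892
Step 1: x-update.
Minimize 1*x^2 + 7*x + (0.5/2)*(x - 1.3437 - 0.892)^2
FOC: (2*1 + 0.5)*x = -7 + 0.5*(1.3437 + 0.892)
x^{k+1} = -2.3529
Step 2: z-update.
Minimize 2*z^2 + 8*z + (0.5/2)*(-2.3529 - z - 0.892)^2
FOC: (2*2 + 0.5)*z = -8 + 0.5*(-2.3529 - 0.892)
z^{k+1} = -2.1383
Step 3: u-update.
u^{k+1} = -0.892 - 2.3529 + 2.1383 = -1.1065
Step 4: Primal residual = |-2.3529 + 2.1383| = 0.2145


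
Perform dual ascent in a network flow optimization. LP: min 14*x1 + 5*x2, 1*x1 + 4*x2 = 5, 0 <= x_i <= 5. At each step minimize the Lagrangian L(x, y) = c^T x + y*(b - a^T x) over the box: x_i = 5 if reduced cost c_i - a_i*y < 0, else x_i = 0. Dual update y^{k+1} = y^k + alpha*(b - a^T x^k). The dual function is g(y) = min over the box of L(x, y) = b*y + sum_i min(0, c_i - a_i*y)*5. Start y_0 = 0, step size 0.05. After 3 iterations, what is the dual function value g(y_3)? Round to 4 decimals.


Dual ascent for LP: min 14*x1 + 5*x2, 1*x1 + 4*x2 = 5, 0 <= x_i <= 5
Step 1: y^k = 0.0, reduced costs: (14.0, 5.0)
  x^k = (0.0, 0.0), subgradient = b - a^T x = 5.0
  y^{k+1} = 0.0 + 0.05*5.0 = 0.25
Step 2: y^k = 0.25, reduced costs: (13.75, 4.0)
  x^k = (0.0, 0.0), subgradient = b - a^T x = 5.0
  y^{k+1} = 0.25 + 0.05*5.0 = 0.5
Step 3: y^k = 0.5, reduced costs: (13.5, 3.0)
  x^k = (0.0, 0.0), subgradient = b - a^T x = 5.0
  y^{k+1} = 0.5 + 0.05*5.0 = 0.75
Dual objective at y_3 = 0.75: reduced costs (13.25, 2.0), box minimizer x = (0.0, 0.0)
g(y_3) = b*y + (c1 - a1*y)*x1 + (c2 - a2*y)*x2 = 5*0.75 + 13.25*0.0 + 2.0*0.0 = 3.75 + 0.0 + 0.0 = 3.75


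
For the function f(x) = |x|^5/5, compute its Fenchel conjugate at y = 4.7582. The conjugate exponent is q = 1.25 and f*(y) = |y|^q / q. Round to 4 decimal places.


The conjugate exponent q satisfies 1/p + 1/q = 1.
p = 5, so q = 5/(5 - 1) = 1.25
|y|^q = 4.7582^1.25 = 7.0275
f*(4.7582) = 7.0275 / 1.25 = 5.622


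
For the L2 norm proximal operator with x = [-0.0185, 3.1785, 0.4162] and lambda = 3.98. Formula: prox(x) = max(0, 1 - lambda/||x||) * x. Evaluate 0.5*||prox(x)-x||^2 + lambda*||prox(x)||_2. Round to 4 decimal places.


Step 1: Compute ||x||.
||x|| = 3.2057
Step 2: Compute scaling factor.
scale = max(0, 1 - 3.98/3.2057) = 0.0
Step 3: prox(x) = [-0.0, 0.0, 0.0]
||prox(x)|| = 0.0
Step 4: Proximal objective.
0.5*||prox-x||^2 = 5.1382
lambda*||prox|| = 0.0
Total = 5.1382


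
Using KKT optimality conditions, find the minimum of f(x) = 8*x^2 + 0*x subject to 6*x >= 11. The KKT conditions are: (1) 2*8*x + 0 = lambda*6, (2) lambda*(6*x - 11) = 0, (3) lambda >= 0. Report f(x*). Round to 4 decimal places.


Step 1: Try lambda = 0 (constraint inactive).
x_unc = 0/(2*8) = 0.0
Check: 6*0.0 = 0.0 < 11 -- violated!
Step 2: Constraint must be active: 6*x = 11
x* = 11/6 = 1.8333 (rounded; the exact value 11/6 is used below)
lambda = (2*8*(11/6) + 0)/6 = 4.8889
Step 3: Compute optimal value.
f(x*) = 8*(11/6)^2 + 0*(11/6) = 26.8889


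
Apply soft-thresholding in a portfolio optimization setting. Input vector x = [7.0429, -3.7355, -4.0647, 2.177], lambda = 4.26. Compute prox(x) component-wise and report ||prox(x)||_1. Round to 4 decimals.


Soft-thresholding with lambda = 4.26:
prox(7.0429) = sign(7.0429)*max(|7.0429| - 4.26, 0) = 2.7829
prox(-3.7355) = sign(-3.7355)*max(|-3.7355| - 4.26, 0) = 0.0
prox(-4.0647) = sign(-4.0647)*max(|-4.0647| - 4.26, 0) = 0.0
prox(2.177) = sign(2.177)*max(|2.177| - 4.26, 0) = 0.0
prox(x) = [2.7829, 0.0, 0.0, 0.0]
||prox(x)||_1 = 2.7829 + 0.0 + 0.0 + 0.0 = 2.7829


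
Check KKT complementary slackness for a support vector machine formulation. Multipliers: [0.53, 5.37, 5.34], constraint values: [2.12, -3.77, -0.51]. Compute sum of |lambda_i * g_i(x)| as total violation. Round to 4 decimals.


KKT complementary slackness check:
lambda_1 * g_1 = 0.53 * 2.12 = 1.1236
lambda_2 * g_2 = 5.37 * -3.77 = -20.2449
lambda_3 * g_3 = 5.34 * -0.51 = -2.7234
Total violation = 1.1236 + 20.2449 + 2.7234 = 24.0919


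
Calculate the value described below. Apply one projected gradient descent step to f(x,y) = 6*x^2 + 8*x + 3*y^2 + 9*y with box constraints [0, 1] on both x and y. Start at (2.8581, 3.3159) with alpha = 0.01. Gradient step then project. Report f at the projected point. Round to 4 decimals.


Step 1: Compute gradient at (2.8581, 3.3159).
grad_x = 2*6*2.8581 + 8 = 42.2972
grad_y = 2*3*3.3159 + 9 = 28.8954
Step 2: Gradient step.
x_raw = 2.8581 - 0.01*42.2972 = 2.4351
y_raw = 3.3159 - 0.01*28.8954 = 3.0269
Step 3: Project onto [0, 1].
x_proj = clip(2.4351) = 1.0
y_proj = clip(3.0269) = 1.0
Step 4: Evaluate f.
f(1.0, 1.0) = 26.0


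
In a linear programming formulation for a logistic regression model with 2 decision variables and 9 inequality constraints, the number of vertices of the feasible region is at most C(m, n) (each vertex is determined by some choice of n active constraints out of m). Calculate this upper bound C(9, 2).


Each vertex corresponds to some choice of n active constraints out of m, so the number of vertices is at most C(m, n) = m! / (n!(m-n)!).
m = 9, n = 2
Numerator: 9 * 8
Denominator: 2! = 2
C(9, 2) = 36


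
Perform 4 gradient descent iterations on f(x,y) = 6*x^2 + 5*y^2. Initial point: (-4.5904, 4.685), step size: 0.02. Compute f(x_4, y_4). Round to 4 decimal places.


Gradient descent on f(x,y) = 6*x^2 + 5*y^2.
Starting point: (-4.5904, 4.685), alpha = 0.02
Step 1: grad_x = 2*6*-4.5904 = -55.0848, grad_y = 2*5*4.685 = 46.85
  x_1 = -4.5904 - 0.02*-55.0848 = -3.4887
  y_1 = 4.685 - 0.02*46.85 = 3.748
Step 2: grad_x = 2*6*-3.4887 = -41.8644, grad_y = 2*5*3.748 = 37.48
  x_2 = -3.4887 - 0.02*-41.8644 = -2.6514
  y_2 = 3.748 - 0.02*37.48 = 2.9984
Step 3: grad_x = 2*6*-2.6514 = -31.817, grad_y = 2*5*2.9984 = 29.984
  x_3 = -2.6514 - 0.02*-31.817 = -2.0151
  y_3 = 2.9984 - 0.02*29.984 = 2.3987
Step 4: grad_x = 2*6*-2.0151 = -24.1809, grad_y = 2*5*2.3987 = 23.9872
  x_4 = -2.0151 - 0.02*-24.1809 = -1.5315
  y_4 = 2.3987 - 0.02*23.9872 = 1.919
f(-1.5315, 1.919) = 6*(-1.5315)^2 + 5*1.919^2 = 32.4845


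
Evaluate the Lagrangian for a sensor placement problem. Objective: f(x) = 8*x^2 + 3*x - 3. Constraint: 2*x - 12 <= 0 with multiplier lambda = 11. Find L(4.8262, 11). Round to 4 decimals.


Step 1: Evaluate f(x).
f(4.8262) = 8*4.8262^2 + 3*4.8262 - 3 = 197.8163
Step 2: Evaluate g(x).
g(4.8262) = 2*4.8262 - 12 = -2.3476
Step 3: Compute Lagrangian.
L = 197.8163 + 11*-2.3476 = 171.9927


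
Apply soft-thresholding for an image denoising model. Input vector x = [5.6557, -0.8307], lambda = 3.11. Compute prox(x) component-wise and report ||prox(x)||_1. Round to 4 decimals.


Soft-thresholding with lambda = 3.11:
prox(5.6557) = sign(5.6557)*max(|5.6557| - 3.11, 0) = 2.5457
prox(-0.8307) = sign(-0.8307)*max(|-0.8307| - 3.11, 0) = 0.0
prox(x) = [2.5457, 0.0]
||prox(x)||_1 = 2.5457 + 0.0 = 2.5457


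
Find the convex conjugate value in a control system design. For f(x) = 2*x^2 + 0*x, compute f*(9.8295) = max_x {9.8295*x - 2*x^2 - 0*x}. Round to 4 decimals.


f*(y) = sup_x {y*x - a*x^2 - b*x} = sup_x {(y-b)*x - a*x^2}
FOC: (y - b) - 2a*x = 0 => x* = (y - b)/(2a)
x* = (9.8295 - 0)/(2*2) = 2.4574
f*(9.8295) = (y-b)^2/(4a) = (9.8295 - 0)^2/(4*2)
= 96.6191/8 = 12.0774


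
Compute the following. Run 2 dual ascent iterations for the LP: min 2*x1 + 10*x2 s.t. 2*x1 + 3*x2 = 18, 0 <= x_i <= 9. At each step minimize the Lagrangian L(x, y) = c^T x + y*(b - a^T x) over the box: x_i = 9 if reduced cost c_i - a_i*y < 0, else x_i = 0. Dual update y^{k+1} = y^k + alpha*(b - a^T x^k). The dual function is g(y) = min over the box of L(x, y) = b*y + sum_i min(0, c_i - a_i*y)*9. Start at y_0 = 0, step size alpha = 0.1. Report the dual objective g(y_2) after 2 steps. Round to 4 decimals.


Dual ascent for LP: min 2*x1 + 10*x2, 2*x1 + 3*x2 = 18, 0 <= x_i <= 9
Step 1: y^k = 0.0, reduced costs: (2.0, 10.0)
  x^k = (0.0, 0.0), subgradient = b - a^T x = 18.0
  y^{k+1} = 0.0 + 0.1*18.0 = 1.8
Step 2: y^k = 1.8, reduced costs: (-1.6, 4.6)
  x^k = (9.0, 0.0), subgradient = b - a^T x = 0.0
  y^{k+1} = 1.8 + 0.1*0.0 = 1.8
Dual objective at y_2 = 1.8: reduced costs (-1.6, 4.6), box minimizer x = (9.0, 0.0)
g(y_2) = b*y + (c1 - a1*y)*x1 + (c2 - a2*y)*x2 = 18*1.8 + (-1.6)*9.0 + 4.6*0.0 = 32.4 - 14.4 + 0.0 = 18.0


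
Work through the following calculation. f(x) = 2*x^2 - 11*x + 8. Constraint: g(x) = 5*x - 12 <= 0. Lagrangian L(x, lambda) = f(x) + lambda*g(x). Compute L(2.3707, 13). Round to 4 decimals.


Step 1: Evaluate f(x).
f(2.3707) = 2*2.3707^2 - 11*2.3707 + 8 = -6.8373
Step 2: Evaluate g(x).
g(2.3707) = 5*2.3707 - 12 = -0.1465
Step 3: Compute Lagrangian.
L = -6.8373 + 13*-0.1465 = -8.7418


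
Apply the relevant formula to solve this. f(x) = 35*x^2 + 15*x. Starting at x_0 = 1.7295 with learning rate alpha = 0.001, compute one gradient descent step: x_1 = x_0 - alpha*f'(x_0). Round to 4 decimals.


We compute the gradient at x_0 and apply the update.
f'(x) = 70*x + 15
f'(1.7295) = 70*1.7295 + 15 = 136.065
x_1 = 1.7295 - 0.001*136.065 = 1.5934


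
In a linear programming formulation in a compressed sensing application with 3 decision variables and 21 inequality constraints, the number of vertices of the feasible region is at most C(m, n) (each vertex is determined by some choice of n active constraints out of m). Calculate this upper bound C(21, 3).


Each vertex corresponds to some choice of n active constraints out of m, so the number of vertices is at most C(m, n) = m! / (n!(m-n)!).
m = 21, n = 3
Numerator: 21 * 20 * 19
Denominator: 3! = 6
C(21, 3) = 1330


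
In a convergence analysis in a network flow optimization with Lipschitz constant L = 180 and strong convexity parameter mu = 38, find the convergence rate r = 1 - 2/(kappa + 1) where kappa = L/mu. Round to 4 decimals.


Step 1: Compute the condition number.
kappa = L/mu = 180/38 = 4.7368
Step 2: Compute the convergence rate.
r = 1 - 2/(kappa + 1) = 1 - 2*mu/(L + mu) = (L - mu)/(L + mu) = 142/218 = 0.6514


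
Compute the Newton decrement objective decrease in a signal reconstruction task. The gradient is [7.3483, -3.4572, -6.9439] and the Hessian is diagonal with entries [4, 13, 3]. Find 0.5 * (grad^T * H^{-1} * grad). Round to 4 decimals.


Step 1: H is diagonal, so H^(-1) * g = [1.8371, -0.2659, -2.3146].
Step 2: g^T H^(-1) g = sum_i g_i^2 / H_ii
  = (7.3483)^2/4 + (-3.4572)^2/13 + (-6.9439)^2/3
  = 13.4994 + 0.9194 + 16.0726 = 30.4914
Step 3: Objective decrease = 0.5 * g^T H^(-1) g = 15.2457


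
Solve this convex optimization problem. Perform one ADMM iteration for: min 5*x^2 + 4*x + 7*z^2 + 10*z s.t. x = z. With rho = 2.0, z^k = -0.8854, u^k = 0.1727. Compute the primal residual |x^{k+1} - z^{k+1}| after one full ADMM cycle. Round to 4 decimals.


ADMM iteration with rho = 2.0, z^k = -0.8854, u^k = 0.1727
Step 1: x-update.
Minimize 5*x^2 + 4*x + (2.0/2)*(x + 0.8854 + 0.1727)^2
FOC: (2*5 + 2.0)*x = -4 + 2.0*(-0.8854 - 0.1727)
x^{k+1} = -0.5097
Step 2: z-update.
Minimize 7*z^2 + 10*z + (2.0/2)*(-0.5097 - z + 0.1727)^2
FOC: (2*7 + 2.0)*z = -10 + 2.0*(-0.5097 + 0.1727)
z^{k+1} = -0.6671
Step 3: u-update.
u^{k+1} = 0.1727 - 0.5097 + 0.6671 = 0.3301
Step 4: Primal residual = |-0.5097 + 0.6671| = 0.1574


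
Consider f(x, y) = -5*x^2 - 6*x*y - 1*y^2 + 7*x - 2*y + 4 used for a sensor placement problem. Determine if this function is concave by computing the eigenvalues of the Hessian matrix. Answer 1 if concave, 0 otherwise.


The Hessian of f(x,y) = -5*x^2 - 6*x*y - 1*y^2 + 7*x - 2*y + 4 is:
H = [[-10, -6], [-6, -2]]
Trace = -10 - 2 = -12
Determinant = -10*-2 - (-6)^2 = -16
Discriminant = (-12)^2 - 4*-16 = 208.0
Eigenvalues: lambda_1 = -13.2111, lambda_2 = 1.2111
The function is not concave.

0


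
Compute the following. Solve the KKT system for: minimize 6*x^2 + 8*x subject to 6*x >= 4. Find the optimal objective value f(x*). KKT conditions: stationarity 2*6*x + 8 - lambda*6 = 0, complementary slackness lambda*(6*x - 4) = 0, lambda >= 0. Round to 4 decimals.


Step 1: Try lambda = 0 (constraint inactive).
x_unc = -8/(2*6) = -0.6667
Check: 6*-0.6667 = -4.0002 < 4 -- violated!
Step 2: Constraint must be active: 6*x = 4
x* = 4/6 = 2/3 = 0.6667 (rounded; the exact value 2/3 is used below)
lambda = (2*6*(2/3) + 8)/6 = 2.6667
Step 3: Compute optimal value.
f(x*) = 6*(2/3)^2 + 8*(2/3) = 8.0


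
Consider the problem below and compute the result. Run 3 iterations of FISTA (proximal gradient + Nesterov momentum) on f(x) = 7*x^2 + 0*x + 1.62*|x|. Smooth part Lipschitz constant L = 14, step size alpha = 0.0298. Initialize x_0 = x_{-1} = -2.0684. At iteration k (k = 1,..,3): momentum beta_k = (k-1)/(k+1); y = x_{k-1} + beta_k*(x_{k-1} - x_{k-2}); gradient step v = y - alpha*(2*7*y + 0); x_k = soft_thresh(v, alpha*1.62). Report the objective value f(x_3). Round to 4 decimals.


FISTA on f(x) = 7*x^2 + 0*x + 1.62*|x|
L = 14, alpha = 0.0298
Iteration 1: beta = 0.0, y = -2.0684 + 0.0*(-2.0684 + 2.0684) = -2.0684
  grad(y) = -28.9576, v = y - alpha*grad = -1.2055
  prox(v) = soft_thresh(-1.2055, 0.0483) = -1.1572
Iteration 2: beta = 0.3333, y = -1.1572 + 0.3333*(-1.1572 + 2.0684) = -0.8535
  grad(y) = -11.9483, v = y - alpha*grad = -0.4974
  prox(v) = soft_thresh(-0.4974, 0.0483) = -0.4491
Iteration 3: beta = 0.5, y = -0.4491 + 0.5*(-0.4491 + 1.1572) = -0.0951
  grad(y) = -1.3311, v = y - alpha*grad = -0.0554
  prox(v) = soft_thresh(-0.0554, 0.0483) = -0.0071
f(x_3) = 7*(-0.0071)^2 + 0*(-0.0071) + 1.62*|-0.0071| = 0.0119


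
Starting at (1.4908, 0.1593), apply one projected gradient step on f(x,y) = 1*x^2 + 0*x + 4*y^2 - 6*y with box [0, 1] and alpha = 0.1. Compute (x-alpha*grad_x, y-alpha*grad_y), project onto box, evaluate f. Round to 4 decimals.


Step 1: Compute gradient at (1.4908, 0.1593).
grad_x = 2*1*1.4908 + 0 = 2.9816
grad_y = 2*4*0.1593 - 6 = -4.7256
Step 2: Gradient step.
x_raw = 1.4908 - 0.1*2.9816 = 1.1926
y_raw = 0.1593 - 0.1*-4.7256 = 0.6319
Step 3: Project onto [0, 1].
x_proj = clip(1.1926) = 1.0
y_proj = clip(0.6319) = 0.6319
Step 4: Evaluate f.
f(1.0, 0.6319) = -1.1942
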